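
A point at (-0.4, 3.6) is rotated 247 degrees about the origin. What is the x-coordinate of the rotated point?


x' = x*cos(theta) - y*sin(theta)
cos(247 deg) = -0.3907, sin(247 deg) = -0.9205
x' = -0.4 * -0.3907 - 3.6 * -0.9205
= 0.1563 - -3.3138
= 3.4701


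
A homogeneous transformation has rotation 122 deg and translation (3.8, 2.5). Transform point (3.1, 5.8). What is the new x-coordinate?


x' = cos(theta)*px - sin(theta)*py + tx
= -0.5299*3.1 - 0.848*5.8 + 3.8
= -2.7614


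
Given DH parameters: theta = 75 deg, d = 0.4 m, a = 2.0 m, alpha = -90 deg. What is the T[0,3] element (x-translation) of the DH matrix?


T[0,3] = a * cos(theta)
= 2.0 * cos(75 deg)
= 2.0 * 0.2588
= 0.5176


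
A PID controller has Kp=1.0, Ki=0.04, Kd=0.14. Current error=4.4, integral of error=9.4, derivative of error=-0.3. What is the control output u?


u = Kp*e + Ki*int(e) + Kd*de/dt
= 1.0*4.4 + 0.04*9.4 + 0.14*(-0.3)
= 4.4 + 0.376 + -0.042
= 4.734


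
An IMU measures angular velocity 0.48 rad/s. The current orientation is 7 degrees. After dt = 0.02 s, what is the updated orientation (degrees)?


delta_theta = w * dt = 0.48 * 0.02 = 0.0096 rad
= 0.55 deg
theta_new = 7 + 0.55 = 7.55 deg


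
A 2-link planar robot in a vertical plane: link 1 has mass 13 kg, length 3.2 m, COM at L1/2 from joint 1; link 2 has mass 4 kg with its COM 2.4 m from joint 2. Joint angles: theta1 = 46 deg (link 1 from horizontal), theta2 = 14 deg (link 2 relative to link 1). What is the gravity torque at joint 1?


Horizontal distance from joint 1 to link-1 COM:
  x_c1 = (L1/2)*cos(t1) = 1.6 * 0.6947 = 1.1115 m
Horizontal distance from joint 1 to link-2 COM:
  x_c2 = L1*cos(t1) + Lc2*cos(t1+t2)
       = 3.2*0.6947 + 2.4*0.5 = 3.4229 m
tau1 = m1*g*x_c1 + m2*g*x_c2
     = 13*9.81*1.1115 + 4*9.81*3.4229
     = 141.7437 + 134.3149
     = 276.0585 Nm


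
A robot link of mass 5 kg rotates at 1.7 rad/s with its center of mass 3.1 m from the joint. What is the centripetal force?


F = m * omega^2 * r
= 5 * 1.7^2 * 3.1
= 5 * 2.89 * 3.1
= 44.795 N


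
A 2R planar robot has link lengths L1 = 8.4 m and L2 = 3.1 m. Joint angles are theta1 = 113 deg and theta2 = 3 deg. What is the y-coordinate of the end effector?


Convert angles to radians: theta1 = 1.9722, theta2 = 0.0524
y = L1*sin(theta1) + L2*sin(theta1+theta2)
y = 7.7322 + 2.7863
y = 10.5185


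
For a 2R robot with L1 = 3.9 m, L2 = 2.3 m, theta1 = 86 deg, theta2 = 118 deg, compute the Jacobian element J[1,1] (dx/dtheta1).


J[1,1] = -L1*sin(t1) - L2*sin(t1+t2)
= -3.9*sin(86) - 2.3*sin(204)
= -2.955


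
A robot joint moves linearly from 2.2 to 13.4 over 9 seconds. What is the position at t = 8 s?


s = t/T = 8/9 = 0.8889
p(t) = p0 + (pf-p0)*s
= 2.2 + (13.4 - 2.2) * 0.8889
= 12.1556


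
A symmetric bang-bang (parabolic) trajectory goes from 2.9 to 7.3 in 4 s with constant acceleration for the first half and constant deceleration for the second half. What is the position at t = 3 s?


Symmetric rest-to-rest: each phase covers (pf-p0)/2 in time T/2. 0.5*a*(T/2)^2 = (pf-p0)/2 => a = 4*(pf-p0)/T^2
a = 4*(7.3-2.9)/4^2 = 1.1
t = 3 is in the deceleration phase (t > T/2).
p = pf - 0.5*a*(T-t)^2 = 7.3 - 0.5*1.1*1^2
= 6.75


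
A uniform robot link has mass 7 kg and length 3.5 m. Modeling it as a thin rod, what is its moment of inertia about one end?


I = (1/3) * m * L^2
= (1/3) * 7 * 3.5^2
= 0.333333 * 7 * 12.25
= 28.5833 kg*m^2


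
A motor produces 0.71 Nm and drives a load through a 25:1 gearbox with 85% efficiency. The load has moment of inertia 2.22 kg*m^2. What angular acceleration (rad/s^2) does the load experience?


tau_out = tau_motor * N * eta
= 0.71 * 25 * 0.85 = 15.0875 Nm
alpha = tau_out / I = 15.0875 / 2.22
= 6.7962 rad/s^2


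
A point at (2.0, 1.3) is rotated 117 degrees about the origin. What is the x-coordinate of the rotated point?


x' = x*cos(theta) - y*sin(theta)
cos(117 deg) = -0.454, sin(117 deg) = 0.891
x' = 2.0 * -0.454 - 1.3 * 0.891
= -0.908 - 1.1583
= -2.0663


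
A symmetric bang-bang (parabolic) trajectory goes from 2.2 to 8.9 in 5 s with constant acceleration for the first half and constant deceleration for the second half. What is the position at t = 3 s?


Symmetric rest-to-rest: each phase covers (pf-p0)/2 in time T/2. 0.5*a*(T/2)^2 = (pf-p0)/2 => a = 4*(pf-p0)/T^2
a = 4*(8.9-2.2)/5^2 = 1.072
t = 3 is in the deceleration phase (t > T/2).
p = pf - 0.5*a*(T-t)^2 = 8.9 - 0.5*1.072*2^2
= 6.756


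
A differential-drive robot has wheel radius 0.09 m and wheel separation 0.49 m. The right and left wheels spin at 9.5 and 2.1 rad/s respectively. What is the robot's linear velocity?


vR = r*wR = 0.09*9.5 = 0.855 m/s
vL = r*wL = 0.09*2.1 = 0.189 m/s
v = (vR+vL)/2 = 0.522 m/s
omega = (vR-vL)/L = 1.3592 rad/s
linear velocity = 0.522 m/s


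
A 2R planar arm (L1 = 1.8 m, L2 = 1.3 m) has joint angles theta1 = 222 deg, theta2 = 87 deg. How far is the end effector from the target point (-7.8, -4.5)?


End effector via forward kinematics:
x = L1*cos(t1) + L2*cos(t1+t2) = -0.5195
y = L1*sin(t1) + L2*sin(t1+t2) = -2.2147
Distance to target:
d = sqrt((-7.8 - -0.5195)^2 + (-4.5 - -2.2147)^2)
= sqrt(53.005 + 5.2225)
= 7.6307 m


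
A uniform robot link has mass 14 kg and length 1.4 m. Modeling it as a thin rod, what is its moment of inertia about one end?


I = (1/3) * m * L^2
= (1/3) * 14 * 1.4^2
= 0.333333 * 14 * 1.96
= 9.1467 kg*m^2


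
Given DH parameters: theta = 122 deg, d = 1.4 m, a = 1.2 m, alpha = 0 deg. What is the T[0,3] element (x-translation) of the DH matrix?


T[0,3] = a * cos(theta)
= 1.2 * cos(122 deg)
= 1.2 * -0.5299
= -0.6359


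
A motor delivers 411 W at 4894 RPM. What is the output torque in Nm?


omega = 4894 * 2*pi/60 = 512.4985 rad/s
tau = P / omega = 411 / 512.4985
= 0.802 Nm


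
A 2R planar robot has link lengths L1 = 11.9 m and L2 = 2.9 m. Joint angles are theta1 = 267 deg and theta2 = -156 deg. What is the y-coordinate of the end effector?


Convert angles to radians: theta1 = 4.66, theta2 = -2.7227
y = L1*sin(theta1) + L2*sin(theta1+theta2)
y = -11.8837 + 2.7074
y = -9.1763


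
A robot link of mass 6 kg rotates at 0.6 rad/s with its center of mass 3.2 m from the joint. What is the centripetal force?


F = m * omega^2 * r
= 6 * 0.6^2 * 3.2
= 6 * 0.36 * 3.2
= 6.912 N


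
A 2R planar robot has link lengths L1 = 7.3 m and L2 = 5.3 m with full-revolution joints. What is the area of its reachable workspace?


r_max = L1 + L2 = 12.6 m
r_min = |L1 - L2| = 2.0 m
Area = pi*(r_max^2 - r_min^2)
= pi*(158.76 - 4.0)
= pi * 154.76
= 486.1929 m^2


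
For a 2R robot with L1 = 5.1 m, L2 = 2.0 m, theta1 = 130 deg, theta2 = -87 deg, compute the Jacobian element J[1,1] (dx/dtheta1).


J[1,1] = -L1*sin(t1) - L2*sin(t1+t2)
= -5.1*sin(130) - 2.0*sin(43)
= -5.2708


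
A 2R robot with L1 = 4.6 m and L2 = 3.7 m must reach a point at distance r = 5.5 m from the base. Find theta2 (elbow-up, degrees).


cos(theta2) = (r^2 - L1^2 - L2^2) / (2*L1*L2)
cos(theta2) = (30.25 - 21.16 - 13.69) / 34.04
cos(theta2) = -0.135135
theta2 = 97.7664 degrees


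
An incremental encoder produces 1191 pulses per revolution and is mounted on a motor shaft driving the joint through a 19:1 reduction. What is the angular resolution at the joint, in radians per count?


counts per rev = 1191
effective counts at joint = 1191 * 19 = 22629
resolution = 2*pi / 22629
= 2.7766e-04 rad/count


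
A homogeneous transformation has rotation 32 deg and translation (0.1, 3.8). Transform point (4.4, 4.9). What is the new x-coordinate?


x' = cos(theta)*px - sin(theta)*py + tx
= 0.848*4.4 - 0.5299*4.9 + 0.1
= 1.2348


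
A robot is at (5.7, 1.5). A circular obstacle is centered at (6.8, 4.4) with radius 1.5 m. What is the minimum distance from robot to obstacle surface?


center_dist = sqrt((5.7-6.8)^2 + (1.5-4.4)^2)
= sqrt(1.21 + 8.41)
= 3.1016
min_dist = center_dist - radius = 3.1016 - 1.5 = 1.6016 m


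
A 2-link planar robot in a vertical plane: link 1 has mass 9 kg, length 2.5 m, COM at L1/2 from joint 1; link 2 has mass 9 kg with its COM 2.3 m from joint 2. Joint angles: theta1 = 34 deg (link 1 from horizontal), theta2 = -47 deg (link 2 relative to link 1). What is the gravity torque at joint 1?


Horizontal distance from joint 1 to link-1 COM:
  x_c1 = (L1/2)*cos(t1) = 1.25 * 0.829 = 1.0363 m
Horizontal distance from joint 1 to link-2 COM:
  x_c2 = L1*cos(t1) + Lc2*cos(t1+t2)
       = 2.5*0.829 + 2.3*0.9744 = 4.3136 m
tau1 = m1*g*x_c1 + m2*g*x_c2
     = 9*9.81*1.0363 + 9*9.81*4.3136
     = 91.4947 + 380.8517
     = 472.3464 Nm


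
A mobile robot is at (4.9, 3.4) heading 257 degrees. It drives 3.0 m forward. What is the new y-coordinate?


y_new = y0 + d*sin(theta)
= 3.4 + 3.0*sin(257)
= 3.4 + -2.9231
= 0.4769


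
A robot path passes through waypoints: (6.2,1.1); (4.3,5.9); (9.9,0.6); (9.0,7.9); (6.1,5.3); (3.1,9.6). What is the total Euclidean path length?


Segment lengths:
  seg1 = sqrt((-1.9)^2 + (4.8)^2) = 5.1624
  seg2 = sqrt((5.6)^2 + (-5.3)^2) = 7.7104
  seg3 = sqrt((-0.9)^2 + (7.3)^2) = 7.3553
  seg4 = sqrt((-2.9)^2 + (-2.6)^2) = 3.8949
  seg5 = sqrt((-3.0)^2 + (4.3)^2) = 5.2431
Total = 29.366


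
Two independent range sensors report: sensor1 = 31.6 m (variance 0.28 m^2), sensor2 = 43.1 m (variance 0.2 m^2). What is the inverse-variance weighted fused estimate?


w1 = (1/var1) / (1/var1 + 1/var2)
   = 3.5714 / (3.5714 + 5.0) = 0.4167
w2 = 1 - w1 = 0.5833
fused = w1*s1 + w2*s2 = 13.1667 + 25.1417
= 38.3083 m


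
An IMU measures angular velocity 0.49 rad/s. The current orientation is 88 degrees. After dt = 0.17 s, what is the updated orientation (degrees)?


delta_theta = w * dt = 0.49 * 0.17 = 0.0833 rad
= 4.7727 deg
theta_new = 88 + 4.7727 = 92.7727 deg


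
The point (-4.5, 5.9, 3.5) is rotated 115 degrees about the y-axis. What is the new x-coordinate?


Rotation about y-axis: x' = x*cos(theta) + z*sin(theta)
= -4.5 * -0.4226 + 3.5 * 0.9063
= 5.0739


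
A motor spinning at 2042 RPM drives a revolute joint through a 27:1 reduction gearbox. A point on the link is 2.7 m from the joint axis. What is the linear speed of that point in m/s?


omega_motor = 2042 * 2*pi/60 = 213.8377 rad/s
omega_joint = omega_motor / 27 = 7.9199 rad/s
v = omega_joint * r = 7.9199 * 2.7
= 21.3838 m/s


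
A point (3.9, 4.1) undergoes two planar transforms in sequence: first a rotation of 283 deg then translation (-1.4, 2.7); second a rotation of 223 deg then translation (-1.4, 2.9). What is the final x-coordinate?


After transform 1:
x1 = cos(283)*3.9 - sin(283)*4.1 + -1.4 = 3.4722
y1 = sin(283)*3.9 + cos(283)*4.1 + 2.7 = -0.1777
After transform 2:
x2 = cos(223)*3.4722 - sin(223)*-0.1777 + -1.4
= -4.0606


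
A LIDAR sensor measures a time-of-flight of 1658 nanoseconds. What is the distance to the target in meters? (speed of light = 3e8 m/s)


tof = 1658 ns = 1.658e-06 s
dist = c * tof / 2
= 3e8 * 1.658e-06 / 2
= 248.7 m


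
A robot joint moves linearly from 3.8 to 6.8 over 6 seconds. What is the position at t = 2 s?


s = t/T = 2/6 = 0.3333
p(t) = p0 + (pf-p0)*s
= 3.8 + (6.8 - 3.8) * 0.3333
= 4.8


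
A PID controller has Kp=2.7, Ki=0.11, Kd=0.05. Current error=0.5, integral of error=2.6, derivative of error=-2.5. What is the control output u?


u = Kp*e + Ki*int(e) + Kd*de/dt
= 2.7*0.5 + 0.11*2.6 + 0.05*(-2.5)
= 1.35 + 0.286 + -0.125
= 1.511


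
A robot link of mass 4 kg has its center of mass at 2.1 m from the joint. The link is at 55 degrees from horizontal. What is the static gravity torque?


tau = m*g*L*cos(angle)
= 4 * 9.81 * 2.1 * cos(55 deg)
= 4 * 9.81 * 2.1 * 0.5736
= 47.265 Nm


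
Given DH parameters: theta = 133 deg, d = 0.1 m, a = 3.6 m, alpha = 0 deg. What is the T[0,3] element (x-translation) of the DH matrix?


T[0,3] = a * cos(theta)
= 3.6 * cos(133 deg)
= 3.6 * -0.682
= -2.4552


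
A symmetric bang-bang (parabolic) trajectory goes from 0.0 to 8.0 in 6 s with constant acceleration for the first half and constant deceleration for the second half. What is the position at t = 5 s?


Symmetric rest-to-rest: each phase covers (pf-p0)/2 in time T/2. 0.5*a*(T/2)^2 = (pf-p0)/2 => a = 4*(pf-p0)/T^2
a = 4*(8.0-0.0)/6^2 = 0.8889
t = 5 is in the deceleration phase (t > T/2).
p = pf - 0.5*a*(T-t)^2 = 8.0 - 0.5*0.8889*1^2
= 7.5556


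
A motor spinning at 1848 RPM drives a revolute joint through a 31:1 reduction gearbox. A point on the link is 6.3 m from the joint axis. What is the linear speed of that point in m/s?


omega_motor = 1848 * 2*pi/60 = 193.5221 rad/s
omega_joint = omega_motor / 31 = 6.2426 rad/s
v = omega_joint * r = 6.2426 * 6.3
= 39.3287 m/s


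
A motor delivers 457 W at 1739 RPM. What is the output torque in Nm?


omega = 1739 * 2*pi/60 = 182.1077 rad/s
tau = P / omega = 457 / 182.1077
= 2.5095 Nm


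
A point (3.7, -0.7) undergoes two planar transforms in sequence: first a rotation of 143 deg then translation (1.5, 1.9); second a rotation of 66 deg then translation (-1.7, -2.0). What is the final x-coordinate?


After transform 1:
x1 = cos(143)*3.7 - sin(143)*-0.7 + 1.5 = -1.0337
y1 = sin(143)*3.7 + cos(143)*-0.7 + 1.9 = 4.6858
After transform 2:
x2 = cos(66)*-1.0337 - sin(66)*4.6858 + -1.7
= -6.4011


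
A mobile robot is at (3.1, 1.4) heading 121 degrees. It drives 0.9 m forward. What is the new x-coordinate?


x_new = x0 + d*cos(theta)
= 3.1 + 0.9*cos(121)
= 3.1 + -0.4635
= 2.6365


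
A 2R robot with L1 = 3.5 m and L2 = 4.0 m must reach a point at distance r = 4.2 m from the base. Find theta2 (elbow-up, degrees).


cos(theta2) = (r^2 - L1^2 - L2^2) / (2*L1*L2)
cos(theta2) = (17.64 - 12.25 - 16.0) / 28.0
cos(theta2) = -0.378929
theta2 = 112.2673 degrees


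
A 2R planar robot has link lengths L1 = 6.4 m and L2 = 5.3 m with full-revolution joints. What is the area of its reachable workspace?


r_max = L1 + L2 = 11.7 m
r_min = |L1 - L2| = 1.1 m
Area = pi*(r_max^2 - r_min^2)
= pi*(136.89 - 1.21)
= pi * 135.68
= 426.2513 m^2


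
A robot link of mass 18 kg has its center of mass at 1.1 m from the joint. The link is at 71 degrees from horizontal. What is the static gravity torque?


tau = m*g*L*cos(angle)
= 18 * 9.81 * 1.1 * cos(71 deg)
= 18 * 9.81 * 1.1 * 0.3256
= 63.2377 Nm


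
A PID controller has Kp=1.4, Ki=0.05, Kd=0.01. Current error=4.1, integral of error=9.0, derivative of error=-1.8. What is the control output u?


u = Kp*e + Ki*int(e) + Kd*de/dt
= 1.4*4.1 + 0.05*9.0 + 0.01*(-1.8)
= 5.74 + 0.45 + -0.018
= 6.172


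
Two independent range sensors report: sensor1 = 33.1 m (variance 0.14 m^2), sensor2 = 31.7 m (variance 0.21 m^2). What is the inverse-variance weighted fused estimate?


w1 = (1/var1) / (1/var1 + 1/var2)
   = 7.1429 / (7.1429 + 4.7619) = 0.6
w2 = 1 - w1 = 0.4
fused = w1*s1 + w2*s2 = 19.86 + 12.68
= 32.54 m


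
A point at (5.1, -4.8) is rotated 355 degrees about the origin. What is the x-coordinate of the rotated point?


x' = x*cos(theta) - y*sin(theta)
cos(355 deg) = 0.9962, sin(355 deg) = -0.0872
x' = 5.1 * 0.9962 - -4.8 * -0.0872
= 5.0806 - 0.4183
= 4.6622


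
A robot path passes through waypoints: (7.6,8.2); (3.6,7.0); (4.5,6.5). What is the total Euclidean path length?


Segment lengths:
  seg1 = sqrt((-4.0)^2 + (-1.2)^2) = 4.1761
  seg2 = sqrt((0.9)^2 + (-0.5)^2) = 1.0296
Total = 5.2057


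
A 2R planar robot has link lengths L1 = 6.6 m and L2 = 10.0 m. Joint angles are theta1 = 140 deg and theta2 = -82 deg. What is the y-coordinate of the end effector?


Convert angles to radians: theta1 = 2.4435, theta2 = -1.4312
y = L1*sin(theta1) + L2*sin(theta1+theta2)
y = 4.2424 + 8.4805
y = 12.7229


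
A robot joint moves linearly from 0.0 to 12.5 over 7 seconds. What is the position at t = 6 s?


s = t/T = 6/7 = 0.8571
p(t) = p0 + (pf-p0)*s
= 0.0 + (12.5 - 0.0) * 0.8571
= 10.7143


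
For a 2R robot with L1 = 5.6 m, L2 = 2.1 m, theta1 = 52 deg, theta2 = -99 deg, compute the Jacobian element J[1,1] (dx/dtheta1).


J[1,1] = -L1*sin(t1) - L2*sin(t1+t2)
= -5.6*sin(52) - 2.1*sin(-47)
= -2.877


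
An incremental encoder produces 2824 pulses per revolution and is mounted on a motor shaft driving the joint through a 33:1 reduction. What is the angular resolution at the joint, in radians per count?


counts per rev = 2824
effective counts at joint = 2824 * 33 = 93192
resolution = 2*pi / 93192
= 6.7422e-05 rad/count


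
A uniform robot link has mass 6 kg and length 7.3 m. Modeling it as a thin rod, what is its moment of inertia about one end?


I = (1/3) * m * L^2
= (1/3) * 6 * 7.3^2
= 0.333333 * 6 * 53.29
= 106.58 kg*m^2


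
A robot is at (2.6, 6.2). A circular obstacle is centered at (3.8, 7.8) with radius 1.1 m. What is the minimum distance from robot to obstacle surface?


center_dist = sqrt((2.6-3.8)^2 + (6.2-7.8)^2)
= sqrt(1.44 + 2.56)
= 2.0
min_dist = center_dist - radius = 2.0 - 1.1 = 0.9 m


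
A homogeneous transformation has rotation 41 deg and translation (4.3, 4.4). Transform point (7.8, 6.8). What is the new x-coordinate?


x' = cos(theta)*px - sin(theta)*py + tx
= 0.7547*7.8 - 0.6561*6.8 + 4.3
= 5.7255


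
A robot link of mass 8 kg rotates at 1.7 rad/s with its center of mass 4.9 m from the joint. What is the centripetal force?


F = m * omega^2 * r
= 8 * 1.7^2 * 4.9
= 8 * 2.89 * 4.9
= 113.288 N


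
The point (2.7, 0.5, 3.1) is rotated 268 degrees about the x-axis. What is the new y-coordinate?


Rotation about x-axis: y' = y*cos(theta) - z*sin(theta)
= 0.5 * -0.0349 - 3.1 * -0.9994
= 3.0807


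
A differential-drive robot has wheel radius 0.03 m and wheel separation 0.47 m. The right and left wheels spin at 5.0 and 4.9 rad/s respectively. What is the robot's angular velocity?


vR = r*wR = 0.03*5.0 = 0.15 m/s
vL = r*wL = 0.03*4.9 = 0.147 m/s
v = (vR+vL)/2 = 0.1485 m/s
omega = (vR-vL)/L = 0.0064 rad/s
angular velocity = 0.0064 rad/s


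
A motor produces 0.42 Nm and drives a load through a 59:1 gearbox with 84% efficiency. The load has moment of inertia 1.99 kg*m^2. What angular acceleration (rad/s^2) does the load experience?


tau_out = tau_motor * N * eta
= 0.42 * 59 * 0.84 = 20.8152 Nm
alpha = tau_out / I = 20.8152 / 1.99
= 10.4599 rad/s^2


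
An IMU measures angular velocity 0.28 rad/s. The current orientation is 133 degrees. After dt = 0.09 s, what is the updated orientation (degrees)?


delta_theta = w * dt = 0.28 * 0.09 = 0.0252 rad
= 1.4439 deg
theta_new = 133 + 1.4439 = 134.4439 deg


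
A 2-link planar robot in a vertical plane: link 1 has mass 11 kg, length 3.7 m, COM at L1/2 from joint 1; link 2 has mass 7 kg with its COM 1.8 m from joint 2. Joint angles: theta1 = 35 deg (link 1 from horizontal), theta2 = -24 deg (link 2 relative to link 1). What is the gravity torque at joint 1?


Horizontal distance from joint 1 to link-1 COM:
  x_c1 = (L1/2)*cos(t1) = 1.85 * 0.8192 = 1.5154 m
Horizontal distance from joint 1 to link-2 COM:
  x_c2 = L1*cos(t1) + Lc2*cos(t1+t2)
       = 3.7*0.8192 + 1.8*0.9816 = 4.7978 m
tau1 = m1*g*x_c1 + m2*g*x_c2
     = 11*9.81*1.5154 + 7*9.81*4.7978
     = 163.5302 + 329.4643
     = 492.9945 Nm


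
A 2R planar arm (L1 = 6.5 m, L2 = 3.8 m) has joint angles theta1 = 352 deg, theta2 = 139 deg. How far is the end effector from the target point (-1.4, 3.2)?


End effector via forward kinematics:
x = L1*cos(t1) + L2*cos(t1+t2) = 3.9437
y = L1*sin(t1) + L2*sin(t1+t2) = 1.9633
Distance to target:
d = sqrt((-1.4 - 3.9437)^2 + (3.2 - 1.9633)^2)
= sqrt(28.5553 + 1.5295)
= 5.485 m


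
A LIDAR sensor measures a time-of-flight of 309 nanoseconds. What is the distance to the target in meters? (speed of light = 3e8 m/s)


tof = 309 ns = 3.09e-07 s
dist = c * tof / 2
= 3e8 * 3.09e-07 / 2
= 46.35 m


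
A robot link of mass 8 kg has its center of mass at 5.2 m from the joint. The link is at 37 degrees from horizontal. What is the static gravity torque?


tau = m*g*L*cos(angle)
= 8 * 9.81 * 5.2 * cos(37 deg)
= 8 * 9.81 * 5.2 * 0.7986
= 325.92 Nm


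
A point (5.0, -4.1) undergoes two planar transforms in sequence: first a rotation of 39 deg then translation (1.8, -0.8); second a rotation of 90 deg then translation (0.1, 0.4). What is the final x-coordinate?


After transform 1:
x1 = cos(39)*5.0 - sin(39)*-4.1 + 1.8 = 8.2659
y1 = sin(39)*5.0 + cos(39)*-4.1 + -0.8 = -0.8397
After transform 2:
x2 = cos(90)*8.2659 - sin(90)*-0.8397 + 0.1
= 0.9397


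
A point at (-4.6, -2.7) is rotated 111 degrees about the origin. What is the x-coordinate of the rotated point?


x' = x*cos(theta) - y*sin(theta)
cos(111 deg) = -0.3584, sin(111 deg) = 0.9336
x' = -4.6 * -0.3584 - -2.7 * 0.9336
= 1.6485 - -2.5207
= 4.1692


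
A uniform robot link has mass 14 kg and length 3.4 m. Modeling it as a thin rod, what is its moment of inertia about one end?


I = (1/3) * m * L^2
= (1/3) * 14 * 3.4^2
= 0.333333 * 14 * 11.56
= 53.9467 kg*m^2


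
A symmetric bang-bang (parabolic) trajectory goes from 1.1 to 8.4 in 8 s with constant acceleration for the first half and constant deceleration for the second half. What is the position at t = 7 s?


Symmetric rest-to-rest: each phase covers (pf-p0)/2 in time T/2. 0.5*a*(T/2)^2 = (pf-p0)/2 => a = 4*(pf-p0)/T^2
a = 4*(8.4-1.1)/8^2 = 0.4563
t = 7 is in the deceleration phase (t > T/2).
p = pf - 0.5*a*(T-t)^2 = 8.4 - 0.5*0.4563*1^2
= 8.1719


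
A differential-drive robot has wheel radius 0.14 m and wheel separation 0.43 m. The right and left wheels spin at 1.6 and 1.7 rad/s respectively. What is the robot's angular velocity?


vR = r*wR = 0.14*1.6 = 0.224 m/s
vL = r*wL = 0.14*1.7 = 0.238 m/s
v = (vR+vL)/2 = 0.231 m/s
omega = (vR-vL)/L = -0.0326 rad/s
angular velocity = -0.0326 rad/s


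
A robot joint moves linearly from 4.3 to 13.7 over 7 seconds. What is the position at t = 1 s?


s = t/T = 1/7 = 0.1429
p(t) = p0 + (pf-p0)*s
= 4.3 + (13.7 - 4.3) * 0.1429
= 5.6429


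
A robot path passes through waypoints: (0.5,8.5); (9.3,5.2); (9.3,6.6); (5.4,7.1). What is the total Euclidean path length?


Segment lengths:
  seg1 = sqrt((8.8)^2 + (-3.3)^2) = 9.3984
  seg2 = sqrt((0.0)^2 + (1.4)^2) = 1.4
  seg3 = sqrt((-3.9)^2 + (0.5)^2) = 3.9319
Total = 14.7303


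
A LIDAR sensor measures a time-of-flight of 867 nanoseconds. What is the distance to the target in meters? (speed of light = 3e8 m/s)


tof = 867 ns = 8.67e-07 s
dist = c * tof / 2
= 3e8 * 8.67e-07 / 2
= 130.05 m


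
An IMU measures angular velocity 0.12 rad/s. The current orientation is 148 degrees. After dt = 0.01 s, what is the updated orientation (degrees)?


delta_theta = w * dt = 0.12 * 0.01 = 0.0012 rad
= 0.0688 deg
theta_new = 148 + 0.0688 = 148.0688 deg


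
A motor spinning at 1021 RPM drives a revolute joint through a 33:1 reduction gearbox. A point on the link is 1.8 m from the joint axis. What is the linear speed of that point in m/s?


omega_motor = 1021 * 2*pi/60 = 106.9189 rad/s
omega_joint = omega_motor / 33 = 3.24 rad/s
v = omega_joint * r = 3.24 * 1.8
= 5.8319 m/s


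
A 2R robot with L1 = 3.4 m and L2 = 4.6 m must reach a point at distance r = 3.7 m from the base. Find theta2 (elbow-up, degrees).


cos(theta2) = (r^2 - L1^2 - L2^2) / (2*L1*L2)
cos(theta2) = (13.69 - 11.56 - 21.16) / 31.28
cos(theta2) = -0.608376
theta2 = 127.4722 degrees


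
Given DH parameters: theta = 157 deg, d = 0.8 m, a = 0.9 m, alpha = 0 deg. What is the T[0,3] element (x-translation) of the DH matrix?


T[0,3] = a * cos(theta)
= 0.9 * cos(157 deg)
= 0.9 * -0.9205
= -0.8285


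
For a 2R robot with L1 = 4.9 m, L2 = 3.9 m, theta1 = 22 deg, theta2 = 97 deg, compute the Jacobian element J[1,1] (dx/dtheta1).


J[1,1] = -L1*sin(t1) - L2*sin(t1+t2)
= -4.9*sin(22) - 3.9*sin(119)
= -5.2466


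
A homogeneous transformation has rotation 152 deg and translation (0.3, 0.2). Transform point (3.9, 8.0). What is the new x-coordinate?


x' = cos(theta)*px - sin(theta)*py + tx
= -0.8829*3.9 - 0.4695*8.0 + 0.3
= -6.8993


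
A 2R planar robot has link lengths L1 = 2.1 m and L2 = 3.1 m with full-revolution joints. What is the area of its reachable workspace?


r_max = L1 + L2 = 5.2 m
r_min = |L1 - L2| = 1.0 m
Area = pi*(r_max^2 - r_min^2)
= pi*(27.04 - 1.0)
= pi * 26.04
= 81.8071 m^2


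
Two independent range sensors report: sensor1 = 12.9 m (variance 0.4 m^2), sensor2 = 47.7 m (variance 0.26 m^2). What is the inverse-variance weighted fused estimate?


w1 = (1/var1) / (1/var1 + 1/var2)
   = 2.5 / (2.5 + 3.8462) = 0.3939
w2 = 1 - w1 = 0.6061
fused = w1*s1 + w2*s2 = 5.0818 + 28.9091
= 33.9909 m


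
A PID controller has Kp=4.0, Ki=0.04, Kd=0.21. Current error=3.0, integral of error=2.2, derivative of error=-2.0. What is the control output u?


u = Kp*e + Ki*int(e) + Kd*de/dt
= 4.0*3.0 + 0.04*2.2 + 0.21*(-2.0)
= 12.0 + 0.088 + -0.42
= 11.668


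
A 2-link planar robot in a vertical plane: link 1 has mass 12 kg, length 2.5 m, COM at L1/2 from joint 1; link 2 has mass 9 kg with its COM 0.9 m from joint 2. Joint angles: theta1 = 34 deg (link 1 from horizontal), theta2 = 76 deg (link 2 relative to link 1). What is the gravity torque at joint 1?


Horizontal distance from joint 1 to link-1 COM:
  x_c1 = (L1/2)*cos(t1) = 1.25 * 0.829 = 1.0363 m
Horizontal distance from joint 1 to link-2 COM:
  x_c2 = L1*cos(t1) + Lc2*cos(t1+t2)
       = 2.5*0.829 + 0.9*-0.342 = 1.7648 m
tau1 = m1*g*x_c1 + m2*g*x_c2
     = 12*9.81*1.0363 + 9*9.81*1.7648
     = 121.9929 + 155.8121
     = 277.8049 Nm


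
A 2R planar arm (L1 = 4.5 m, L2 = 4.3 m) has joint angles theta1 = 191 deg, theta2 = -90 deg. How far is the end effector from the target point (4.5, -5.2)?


End effector via forward kinematics:
x = L1*cos(t1) + L2*cos(t1+t2) = -5.2378
y = L1*sin(t1) + L2*sin(t1+t2) = 3.3624
Distance to target:
d = sqrt((4.5 - -5.2378)^2 + (-5.2 - 3.3624)^2)
= sqrt(94.8248 + 73.3139)
= 12.9668 m


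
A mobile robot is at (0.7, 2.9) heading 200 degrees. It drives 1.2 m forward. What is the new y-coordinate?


y_new = y0 + d*sin(theta)
= 2.9 + 1.2*sin(200)
= 2.9 + -0.4104
= 2.4896


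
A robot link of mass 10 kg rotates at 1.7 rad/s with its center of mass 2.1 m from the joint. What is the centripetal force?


F = m * omega^2 * r
= 10 * 1.7^2 * 2.1
= 10 * 2.89 * 2.1
= 60.69 N


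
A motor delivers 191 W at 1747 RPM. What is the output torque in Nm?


omega = 1747 * 2*pi/60 = 182.9454 rad/s
tau = P / omega = 191 / 182.9454
= 1.044 Nm


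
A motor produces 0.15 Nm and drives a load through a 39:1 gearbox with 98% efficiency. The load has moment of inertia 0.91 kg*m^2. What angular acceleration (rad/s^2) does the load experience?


tau_out = tau_motor * N * eta
= 0.15 * 39 * 0.98 = 5.733 Nm
alpha = tau_out / I = 5.733 / 0.91
= 6.3 rad/s^2


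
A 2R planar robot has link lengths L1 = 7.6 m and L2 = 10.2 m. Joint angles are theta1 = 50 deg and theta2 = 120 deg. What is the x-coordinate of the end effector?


Convert angles to radians: theta1 = 0.8727, theta2 = 2.0944
x = L1*cos(theta1) + L2*cos(theta1+theta2)
x = 4.8852 + -10.045
x = -5.1599


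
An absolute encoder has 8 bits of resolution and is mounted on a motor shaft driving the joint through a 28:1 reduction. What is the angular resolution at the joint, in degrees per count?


counts = 2^8 = 256
effective counts at joint = 256 * 28 = 7168
resolution = 360 / 7168
= 0.0502 deg/count


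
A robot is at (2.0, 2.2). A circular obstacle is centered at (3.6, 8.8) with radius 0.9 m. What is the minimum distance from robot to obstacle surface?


center_dist = sqrt((2.0-3.6)^2 + (2.2-8.8)^2)
= sqrt(2.56 + 43.56)
= 6.7912
min_dist = center_dist - radius = 6.7912 - 0.9 = 5.8912 m


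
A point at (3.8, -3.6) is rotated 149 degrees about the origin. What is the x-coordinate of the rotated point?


x' = x*cos(theta) - y*sin(theta)
cos(149 deg) = -0.8572, sin(149 deg) = 0.515
x' = 3.8 * -0.8572 - -3.6 * 0.515
= -3.2572 - -1.8541
= -1.4031


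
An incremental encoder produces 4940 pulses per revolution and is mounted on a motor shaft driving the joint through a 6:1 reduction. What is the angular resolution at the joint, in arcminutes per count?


counts per rev = 4940
effective counts at joint = 4940 * 6 = 29640
resolution = 360*60 / 29640
= 0.7287 arcmin/count


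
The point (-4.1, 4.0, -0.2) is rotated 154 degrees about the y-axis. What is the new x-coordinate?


Rotation about y-axis: x' = x*cos(theta) + z*sin(theta)
= -4.1 * -0.8988 + -0.2 * 0.4384
= 3.5974


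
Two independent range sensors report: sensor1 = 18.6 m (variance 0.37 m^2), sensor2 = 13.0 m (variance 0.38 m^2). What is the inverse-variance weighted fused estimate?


w1 = (1/var1) / (1/var1 + 1/var2)
   = 2.7027 / (2.7027 + 2.6316) = 0.5067
w2 = 1 - w1 = 0.4933
fused = w1*s1 + w2*s2 = 9.424 + 6.4133
= 15.8373 m


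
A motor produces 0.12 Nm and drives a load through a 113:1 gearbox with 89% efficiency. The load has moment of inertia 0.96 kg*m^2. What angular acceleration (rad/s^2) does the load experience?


tau_out = tau_motor * N * eta
= 0.12 * 113 * 0.89 = 12.0684 Nm
alpha = tau_out / I = 12.0684 / 0.96
= 12.5712 rad/s^2


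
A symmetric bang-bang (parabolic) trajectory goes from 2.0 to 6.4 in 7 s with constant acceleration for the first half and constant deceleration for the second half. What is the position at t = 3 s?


Symmetric rest-to-rest: each phase covers (pf-p0)/2 in time T/2. 0.5*a*(T/2)^2 = (pf-p0)/2 => a = 4*(pf-p0)/T^2
a = 4*(6.4-2.0)/7^2 = 0.3592
t = 3 is in the acceleration phase (t <= T/2).
p = p0 + 0.5*a*t^2 = 2.0 + 0.5*0.3592*3^2
= 3.6163


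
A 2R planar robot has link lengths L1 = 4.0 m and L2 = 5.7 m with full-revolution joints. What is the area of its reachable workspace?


r_max = L1 + L2 = 9.7 m
r_min = |L1 - L2| = 1.7 m
Area = pi*(r_max^2 - r_min^2)
= pi*(94.09 - 2.89)
= pi * 91.2
= 286.5133 m^2


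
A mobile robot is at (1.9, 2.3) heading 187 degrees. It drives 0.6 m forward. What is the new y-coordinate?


y_new = y0 + d*sin(theta)
= 2.3 + 0.6*sin(187)
= 2.3 + -0.0731
= 2.2269


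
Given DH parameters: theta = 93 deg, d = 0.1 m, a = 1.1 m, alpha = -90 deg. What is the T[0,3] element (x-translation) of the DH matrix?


T[0,3] = a * cos(theta)
= 1.1 * cos(93 deg)
= 1.1 * -0.0523
= -0.0576


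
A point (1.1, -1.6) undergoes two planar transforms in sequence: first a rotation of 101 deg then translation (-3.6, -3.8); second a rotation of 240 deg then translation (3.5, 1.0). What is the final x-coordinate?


After transform 1:
x1 = cos(101)*1.1 - sin(101)*-1.6 + -3.6 = -2.2393
y1 = sin(101)*1.1 + cos(101)*-1.6 + -3.8 = -2.4149
After transform 2:
x2 = cos(240)*-2.2393 - sin(240)*-2.4149 + 3.5
= 2.5283


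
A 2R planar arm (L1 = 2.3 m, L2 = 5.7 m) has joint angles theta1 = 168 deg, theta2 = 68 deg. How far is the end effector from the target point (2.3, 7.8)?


End effector via forward kinematics:
x = L1*cos(t1) + L2*cos(t1+t2) = -5.4371
y = L1*sin(t1) + L2*sin(t1+t2) = -4.2473
Distance to target:
d = sqrt((2.3 - -5.4371)^2 + (7.8 - -4.2473)^2)
= sqrt(59.8633 + 145.1379)
= 14.3179 m


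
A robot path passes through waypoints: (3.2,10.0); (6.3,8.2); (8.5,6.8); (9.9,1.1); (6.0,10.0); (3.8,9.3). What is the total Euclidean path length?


Segment lengths:
  seg1 = sqrt((3.1)^2 + (-1.8)^2) = 3.5847
  seg2 = sqrt((2.2)^2 + (-1.4)^2) = 2.6077
  seg3 = sqrt((1.4)^2 + (-5.7)^2) = 5.8694
  seg4 = sqrt((-3.9)^2 + (8.9)^2) = 9.717
  seg5 = sqrt((-2.2)^2 + (-0.7)^2) = 2.3087
Total = 24.0875


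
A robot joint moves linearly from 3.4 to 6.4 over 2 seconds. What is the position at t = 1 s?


s = t/T = 1/2 = 0.5
p(t) = p0 + (pf-p0)*s
= 3.4 + (6.4 - 3.4) * 0.5
= 4.9


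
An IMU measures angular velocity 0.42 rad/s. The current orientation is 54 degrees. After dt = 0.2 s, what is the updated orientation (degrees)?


delta_theta = w * dt = 0.42 * 0.2 = 0.084 rad
= 4.8128 deg
theta_new = 54 + 4.8128 = 58.8128 deg


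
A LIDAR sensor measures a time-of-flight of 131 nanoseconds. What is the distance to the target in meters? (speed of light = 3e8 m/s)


tof = 131 ns = 1.31e-07 s
dist = c * tof / 2
= 3e8 * 1.31e-07 / 2
= 19.65 m


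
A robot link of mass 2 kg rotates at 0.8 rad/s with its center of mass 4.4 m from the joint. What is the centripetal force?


F = m * omega^2 * r
= 2 * 0.8^2 * 4.4
= 2 * 0.64 * 4.4
= 5.632 N


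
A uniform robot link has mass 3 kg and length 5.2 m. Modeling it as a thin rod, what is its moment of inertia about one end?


I = (1/3) * m * L^2
= (1/3) * 3 * 5.2^2
= 0.333333 * 3 * 27.04
= 27.04 kg*m^2


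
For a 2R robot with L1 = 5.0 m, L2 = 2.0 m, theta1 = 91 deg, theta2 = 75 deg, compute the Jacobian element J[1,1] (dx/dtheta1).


J[1,1] = -L1*sin(t1) - L2*sin(t1+t2)
= -5.0*sin(91) - 2.0*sin(166)
= -5.4831


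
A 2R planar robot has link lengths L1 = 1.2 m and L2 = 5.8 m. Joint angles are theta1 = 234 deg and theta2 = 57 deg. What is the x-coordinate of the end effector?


Convert angles to radians: theta1 = 4.0841, theta2 = 0.9948
x = L1*cos(theta1) + L2*cos(theta1+theta2)
x = -0.7053 + 2.0785
x = 1.3732


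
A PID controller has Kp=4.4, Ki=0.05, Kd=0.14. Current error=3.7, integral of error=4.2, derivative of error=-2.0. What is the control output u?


u = Kp*e + Ki*int(e) + Kd*de/dt
= 4.4*3.7 + 0.05*4.2 + 0.14*(-2.0)
= 16.28 + 0.21 + -0.28
= 16.21


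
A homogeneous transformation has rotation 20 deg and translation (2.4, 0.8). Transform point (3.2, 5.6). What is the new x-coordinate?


x' = cos(theta)*px - sin(theta)*py + tx
= 0.9397*3.2 - 0.342*5.6 + 2.4
= 3.4917


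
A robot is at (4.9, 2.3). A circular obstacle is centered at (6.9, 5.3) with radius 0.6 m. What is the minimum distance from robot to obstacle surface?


center_dist = sqrt((4.9-6.9)^2 + (2.3-5.3)^2)
= sqrt(4.0 + 9.0)
= 3.6056
min_dist = center_dist - radius = 3.6056 - 0.6 = 3.0056 m


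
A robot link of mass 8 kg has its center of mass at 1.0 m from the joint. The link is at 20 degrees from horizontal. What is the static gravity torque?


tau = m*g*L*cos(angle)
= 8 * 9.81 * 1.0 * cos(20 deg)
= 8 * 9.81 * 1.0 * 0.9397
= 73.7471 Nm


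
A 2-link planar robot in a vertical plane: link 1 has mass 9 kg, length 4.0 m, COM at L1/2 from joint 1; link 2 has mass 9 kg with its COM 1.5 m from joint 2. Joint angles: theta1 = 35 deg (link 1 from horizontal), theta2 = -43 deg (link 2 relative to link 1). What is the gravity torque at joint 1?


Horizontal distance from joint 1 to link-1 COM:
  x_c1 = (L1/2)*cos(t1) = 2.0 * 0.8192 = 1.6383 m
Horizontal distance from joint 1 to link-2 COM:
  x_c2 = L1*cos(t1) + Lc2*cos(t1+t2)
       = 4.0*0.8192 + 1.5*0.9903 = 4.762 m
tau1 = m1*g*x_c1 + m2*g*x_c2
     = 9*9.81*1.6383 + 9*9.81*4.762
     = 144.6459 + 420.4379
     = 565.0838 Nm


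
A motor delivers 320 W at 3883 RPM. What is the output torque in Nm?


omega = 3883 * 2*pi/60 = 406.6268 rad/s
tau = P / omega = 320 / 406.6268
= 0.787 Nm


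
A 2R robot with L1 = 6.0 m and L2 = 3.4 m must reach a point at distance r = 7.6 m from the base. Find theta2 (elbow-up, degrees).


cos(theta2) = (r^2 - L1^2 - L2^2) / (2*L1*L2)
cos(theta2) = (57.76 - 36.0 - 11.56) / 40.8
cos(theta2) = 0.25
theta2 = 75.5225 degrees


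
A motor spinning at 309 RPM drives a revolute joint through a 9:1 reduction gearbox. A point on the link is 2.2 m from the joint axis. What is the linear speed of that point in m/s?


omega_motor = 309 * 2*pi/60 = 32.3584 rad/s
omega_joint = omega_motor / 9 = 3.5954 rad/s
v = omega_joint * r = 3.5954 * 2.2
= 7.9098 m/s


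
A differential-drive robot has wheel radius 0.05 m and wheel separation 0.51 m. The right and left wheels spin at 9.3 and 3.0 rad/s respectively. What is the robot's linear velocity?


vR = r*wR = 0.05*9.3 = 0.465 m/s
vL = r*wL = 0.05*3.0 = 0.15 m/s
v = (vR+vL)/2 = 0.3075 m/s
omega = (vR-vL)/L = 0.6176 rad/s
linear velocity = 0.3075 m/s


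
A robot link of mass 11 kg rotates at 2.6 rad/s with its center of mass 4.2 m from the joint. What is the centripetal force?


F = m * omega^2 * r
= 11 * 2.6^2 * 4.2
= 11 * 6.76 * 4.2
= 312.312 N


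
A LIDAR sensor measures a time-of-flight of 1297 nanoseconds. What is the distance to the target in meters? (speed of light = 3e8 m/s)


tof = 1297 ns = 1.297e-06 s
dist = c * tof / 2
= 3e8 * 1.297e-06 / 2
= 194.55 m


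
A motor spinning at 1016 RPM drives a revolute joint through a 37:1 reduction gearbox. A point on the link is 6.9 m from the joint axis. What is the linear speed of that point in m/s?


omega_motor = 1016 * 2*pi/60 = 106.3953 rad/s
omega_joint = omega_motor / 37 = 2.8755 rad/s
v = omega_joint * r = 2.8755 * 6.9
= 19.8413 m/s


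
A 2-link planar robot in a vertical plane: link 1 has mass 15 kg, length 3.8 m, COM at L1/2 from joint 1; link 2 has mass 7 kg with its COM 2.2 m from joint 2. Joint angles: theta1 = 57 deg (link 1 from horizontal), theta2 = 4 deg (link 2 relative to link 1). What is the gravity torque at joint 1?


Horizontal distance from joint 1 to link-1 COM:
  x_c1 = (L1/2)*cos(t1) = 1.9 * 0.5446 = 1.0348 m
Horizontal distance from joint 1 to link-2 COM:
  x_c2 = L1*cos(t1) + Lc2*cos(t1+t2)
       = 3.8*0.5446 + 2.2*0.4848 = 3.1362 m
tau1 = m1*g*x_c1 + m2*g*x_c2
     = 15*9.81*1.0348 + 7*9.81*3.1362
     = 152.2729 + 215.3635
     = 367.6364 Nm


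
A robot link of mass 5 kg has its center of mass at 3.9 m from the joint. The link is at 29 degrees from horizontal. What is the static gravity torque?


tau = m*g*L*cos(angle)
= 5 * 9.81 * 3.9 * cos(29 deg)
= 5 * 9.81 * 3.9 * 0.8746
= 167.3104 Nm


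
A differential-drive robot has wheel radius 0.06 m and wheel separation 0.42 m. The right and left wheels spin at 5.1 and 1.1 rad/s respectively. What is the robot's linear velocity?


vR = r*wR = 0.06*5.1 = 0.306 m/s
vL = r*wL = 0.06*1.1 = 0.066 m/s
v = (vR+vL)/2 = 0.186 m/s
omega = (vR-vL)/L = 0.5714 rad/s
linear velocity = 0.186 m/s


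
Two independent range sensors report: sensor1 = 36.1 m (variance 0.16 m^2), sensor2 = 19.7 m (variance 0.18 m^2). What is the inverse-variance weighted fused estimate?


w1 = (1/var1) / (1/var1 + 1/var2)
   = 6.25 / (6.25 + 5.5556) = 0.5294
w2 = 1 - w1 = 0.4706
fused = w1*s1 + w2*s2 = 19.1118 + 9.2706
= 28.3824 m


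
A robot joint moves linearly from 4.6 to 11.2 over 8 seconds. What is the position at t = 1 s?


s = t/T = 1/8 = 0.125
p(t) = p0 + (pf-p0)*s
= 4.6 + (11.2 - 4.6) * 0.125
= 5.425


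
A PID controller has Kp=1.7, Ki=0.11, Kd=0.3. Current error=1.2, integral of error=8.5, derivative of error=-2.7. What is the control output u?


u = Kp*e + Ki*int(e) + Kd*de/dt
= 1.7*1.2 + 0.11*8.5 + 0.3*(-2.7)
= 2.04 + 0.935 + -0.81
= 2.165


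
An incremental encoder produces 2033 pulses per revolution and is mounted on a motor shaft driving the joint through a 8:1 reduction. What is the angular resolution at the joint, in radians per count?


counts per rev = 2033
effective counts at joint = 2033 * 8 = 16264
resolution = 2*pi / 16264
= 3.8632e-04 rad/count


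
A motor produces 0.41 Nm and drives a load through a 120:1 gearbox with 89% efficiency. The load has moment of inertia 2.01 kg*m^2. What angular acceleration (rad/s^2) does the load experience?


tau_out = tau_motor * N * eta
= 0.41 * 120 * 0.89 = 43.788 Nm
alpha = tau_out / I = 43.788 / 2.01
= 21.7851 rad/s^2


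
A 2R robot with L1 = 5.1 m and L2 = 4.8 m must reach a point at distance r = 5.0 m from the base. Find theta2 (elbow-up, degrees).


cos(theta2) = (r^2 - L1^2 - L2^2) / (2*L1*L2)
cos(theta2) = (25.0 - 26.01 - 23.04) / 48.96
cos(theta2) = -0.491217
theta2 = 119.4206 degrees


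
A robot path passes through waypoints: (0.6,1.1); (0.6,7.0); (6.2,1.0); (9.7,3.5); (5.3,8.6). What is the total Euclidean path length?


Segment lengths:
  seg1 = sqrt((0.0)^2 + (5.9)^2) = 5.9
  seg2 = sqrt((5.6)^2 + (-6.0)^2) = 8.2073
  seg3 = sqrt((3.5)^2 + (2.5)^2) = 4.3012
  seg4 = sqrt((-4.4)^2 + (5.1)^2) = 6.7357
Total = 25.1442
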